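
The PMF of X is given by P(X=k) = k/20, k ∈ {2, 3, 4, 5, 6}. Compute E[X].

4.5

E[X] = Σ x·P(X=x)
 = 2·1/10 + 3·3/20 + 4·1/5 + 5·1/4 + 6·3/10
 = 1/5 + 9/20 + 4/5 + 5/4 + 9/5
 = 9/2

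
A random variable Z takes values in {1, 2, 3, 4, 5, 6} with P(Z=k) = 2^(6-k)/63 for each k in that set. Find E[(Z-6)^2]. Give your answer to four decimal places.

18.1905

E[(Z-6)^2] = Σ (z-6)^2·P(Z=z)
 = 25·32/63 + 16·16/63 + 9·8/63 + 4·4/63 + 1·2/63 + 0·1/63
 = 800/63 + 256/63 + 8/7 + 16/63 + 2/63 + 0
 = 382/21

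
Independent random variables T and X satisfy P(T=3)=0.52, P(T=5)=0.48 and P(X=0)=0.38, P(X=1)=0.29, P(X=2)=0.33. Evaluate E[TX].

E[TX] = Σ_t Σ_x tx · P(T=t)P(X=x)
 = 0·0.1976 + 3·0.1508 + 6·0.1716 + 0·0.1824 + 5·0.1392 + 10·0.1584
 = 0 + 0.4524 + 1.0296 + 0 + 0.696 + 1.584
 = 3.762

3.762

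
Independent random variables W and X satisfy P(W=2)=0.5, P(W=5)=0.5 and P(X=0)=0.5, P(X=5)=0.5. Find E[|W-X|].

E[|W-X|] = Σ_w Σ_x |w-x| · P(W=w)P(X=x)
 = 2·0.25 + 3·0.25 + 5·0.25 + 0·0.25
 = 0.5 + 0.75 + 1.25 + 0
 = 2.5

2.5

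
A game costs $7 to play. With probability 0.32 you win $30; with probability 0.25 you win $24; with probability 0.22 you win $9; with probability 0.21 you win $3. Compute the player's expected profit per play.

11.21

E[payout] = 30·0.32 + 24·0.25 + 9·0.22 + 3·0.21
 = 9.6 + 6 + 1.98 + 0.63
 = 18.21
Net = 18.21 - 7 = 11.21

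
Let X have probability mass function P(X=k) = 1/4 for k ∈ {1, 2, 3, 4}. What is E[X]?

2.5

E[X] = Σ x·P(X=x)
 = 1·1/4 + 2·1/4 + 3·1/4 + 4·1/4
 = 1/4 + 1/2 + 3/4 + 1
 = 5/2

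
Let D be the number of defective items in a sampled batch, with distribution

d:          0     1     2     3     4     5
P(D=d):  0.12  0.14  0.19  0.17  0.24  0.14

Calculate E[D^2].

E[D^2] = Σ d^2·P(D=d)
 = 0·0.12 + 1·0.14 + 4·0.19 + 9·0.17 + 16·0.24 + 25·0.14
 = 0 + 0.14 + 0.76 + 1.53 + 3.84 + 3.5
 = 9.77

9.77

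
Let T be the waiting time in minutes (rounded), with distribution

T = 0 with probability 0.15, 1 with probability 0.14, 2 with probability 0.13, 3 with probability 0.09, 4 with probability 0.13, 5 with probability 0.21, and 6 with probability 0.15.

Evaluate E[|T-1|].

2.44

E[|T-1|] = Σ |t-1|·P(T=t)
 = 1·0.15 + 0·0.14 + 1·0.13 + 2·0.09 + 3·0.13 + 4·0.21 + 5·0.15
 = 0.15 + 0 + 0.13 + 0.18 + 0.39 + 0.84 + 0.75
 = 2.44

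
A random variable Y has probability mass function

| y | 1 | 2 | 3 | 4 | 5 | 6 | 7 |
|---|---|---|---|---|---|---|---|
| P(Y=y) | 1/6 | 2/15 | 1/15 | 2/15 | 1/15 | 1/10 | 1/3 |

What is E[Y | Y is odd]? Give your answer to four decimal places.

4.7895

P(Y is odd) = 1/6 + 1/15 + 1/15 + 1/3 = 19/30.
E[Y | Y is odd] = [1·1/6 + 3·1/15 + 5·1/15 + 7·1/3] / (19/30)
 = 91/30 / (19/30)
 = 91/19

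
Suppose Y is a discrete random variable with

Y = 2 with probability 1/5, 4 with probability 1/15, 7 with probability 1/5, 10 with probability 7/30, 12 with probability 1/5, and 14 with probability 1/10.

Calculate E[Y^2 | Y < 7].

P(Y < 7) = 1/5 + 1/15 = 4/15.
E[Y^2 | Y < 7] = [4·1/5 + 16·1/15] / (4/15)
 = 28/15 / (4/15)
 = 7

7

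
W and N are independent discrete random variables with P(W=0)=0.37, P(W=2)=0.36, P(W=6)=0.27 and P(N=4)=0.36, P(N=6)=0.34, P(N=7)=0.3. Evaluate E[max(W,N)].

E[max(W,N)] = Σ_w Σ_n max(w,n) · P(W=w)P(N=n)
 = 4·0.1332 + 6·0.1258 + 7·0.111 + 4·0.1296 + 6·0.1224 + 7·0.108 + 6·0.0972 + 6·0.0918 + 7·0.081
 = 0.5328 + 0.7548 + 0.777 + 0.5184 + 0.7344 + 0.756 + 0.5832 + 0.5508 + 0.567
 = 5.7744

5.7744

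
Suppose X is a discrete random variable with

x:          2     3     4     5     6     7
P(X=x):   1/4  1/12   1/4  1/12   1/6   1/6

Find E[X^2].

22

E[X^2] = Σ x^2·P(X=x)
 = 4·1/4 + 9·1/12 + 16·1/4 + 25·1/12 + 36·1/6 + 49·1/6
 = 1 + 3/4 + 4 + 25/12 + 6 + 49/6
 = 22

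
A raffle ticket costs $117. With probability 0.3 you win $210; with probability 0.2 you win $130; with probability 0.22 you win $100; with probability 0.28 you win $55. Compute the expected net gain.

9.4

E[payout] = 210·0.3 + 130·0.2 + 100·0.22 + 55·0.28
 = 63 + 26 + 22 + 15.4
 = 126.4
Net = 126.4 - 117 = 9.4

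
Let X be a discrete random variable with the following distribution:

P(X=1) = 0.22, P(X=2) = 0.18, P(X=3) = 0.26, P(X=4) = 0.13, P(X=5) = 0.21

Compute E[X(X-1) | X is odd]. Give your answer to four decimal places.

8.3478

P(X is odd) = 0.22 + 0.26 + 0.21 = 0.69.
E[X(X-1) | X is odd] = [0·0.22 + 6·0.26 + 20·0.21] / 0.69
 = 5.76 / 0.69
 = 192/23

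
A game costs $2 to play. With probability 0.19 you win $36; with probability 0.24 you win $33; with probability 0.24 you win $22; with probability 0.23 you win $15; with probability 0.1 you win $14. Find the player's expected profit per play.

E[payout] = 36·0.19 + 33·0.24 + 22·0.24 + 15·0.23 + 14·0.1
 = 6.84 + 7.92 + 5.28 + 3.45 + 1.4
 = 24.89
Net = 24.89 - 2 = 22.89

22.89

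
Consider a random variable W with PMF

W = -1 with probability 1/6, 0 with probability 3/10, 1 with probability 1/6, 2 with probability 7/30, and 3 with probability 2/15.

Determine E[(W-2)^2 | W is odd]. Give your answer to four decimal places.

P(W is odd) = 1/6 + 1/6 + 2/15 = 7/15.
E[(W-2)^2 | W is odd] = [9·1/6 + 1·1/6 + 1·2/15] / (7/15)
 = 9/5 / (7/15)
 = 27/7

3.8571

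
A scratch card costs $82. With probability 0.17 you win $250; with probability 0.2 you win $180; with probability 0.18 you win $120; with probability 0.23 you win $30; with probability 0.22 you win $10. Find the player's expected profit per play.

E[payout] = 250·0.17 + 180·0.2 + 120·0.18 + 30·0.23 + 10·0.22
 = 42.5 + 36 + 21.6 + 6.9 + 2.2
 = 109.2
Net = 109.2 - 82 = 27.2

27.2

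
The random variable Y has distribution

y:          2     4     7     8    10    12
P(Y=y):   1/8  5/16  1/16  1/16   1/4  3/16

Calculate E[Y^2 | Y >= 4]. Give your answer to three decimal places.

73.214

P(Y >= 4) = 5/16 + 1/16 + 1/16 + 1/4 + 3/16 = 7/8.
E[Y^2 | Y >= 4] = [16·5/16 + 49·1/16 + 64·1/16 + 100·1/4 + 144·3/16] / (7/8)
 = 1025/16 / (7/8)
 = 1025/14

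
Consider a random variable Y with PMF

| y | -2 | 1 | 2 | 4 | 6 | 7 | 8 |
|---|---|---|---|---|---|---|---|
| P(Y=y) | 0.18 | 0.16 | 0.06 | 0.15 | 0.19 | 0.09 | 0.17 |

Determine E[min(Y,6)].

3.22

E[min(Y,6)] = Σ min(y,6)·P(Y=y)
 = (-2)·0.18 + 1·0.16 + 2·0.06 + 4·0.15 + 6·0.19 + 6·0.09 + 6·0.17
 = (-0.36) + 0.16 + 0.12 + 0.6 + 1.14 + 0.54 + 1.02
 = 3.22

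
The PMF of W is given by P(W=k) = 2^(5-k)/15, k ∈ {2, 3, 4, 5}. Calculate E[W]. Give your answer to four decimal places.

E[W] = Σ w·P(W=w)
 = 2·8/15 + 3·4/15 + 4·2/15 + 5·1/15
 = 16/15 + 4/5 + 8/15 + 1/3
 = 41/15

2.7333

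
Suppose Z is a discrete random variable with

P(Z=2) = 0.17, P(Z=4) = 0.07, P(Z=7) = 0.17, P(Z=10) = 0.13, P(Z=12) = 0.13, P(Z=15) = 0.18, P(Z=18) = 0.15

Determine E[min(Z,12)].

E[min(Z,12)] = Σ min(z,12)·P(Z=z)
 = 2·0.17 + 4·0.07 + 7·0.17 + 10·0.13 + 12·0.13 + 12·0.18 + 12·0.15
 = 0.34 + 0.28 + 1.19 + 1.3 + 1.56 + 2.16 + 1.8
 = 8.63

8.63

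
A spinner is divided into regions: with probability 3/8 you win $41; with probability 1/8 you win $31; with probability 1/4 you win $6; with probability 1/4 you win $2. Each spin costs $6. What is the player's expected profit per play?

E[payout] = 41·3/8 + 31·1/8 + 6·1/4 + 2·1/4
 = 123/8 + 31/8 + 3/2 + 1/2
 = 85/4
Net = 85/4 - 6 = 61/4

15.25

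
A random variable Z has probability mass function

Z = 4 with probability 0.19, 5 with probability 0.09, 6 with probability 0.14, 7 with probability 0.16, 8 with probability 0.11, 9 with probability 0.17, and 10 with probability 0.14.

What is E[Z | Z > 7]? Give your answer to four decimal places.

9.0714

P(Z > 7) = 0.11 + 0.17 + 0.14 = 0.42.
E[Z | Z > 7] = [8·0.11 + 9·0.17 + 10·0.14] / 0.42
 = 3.81 / 0.42
 = 127/14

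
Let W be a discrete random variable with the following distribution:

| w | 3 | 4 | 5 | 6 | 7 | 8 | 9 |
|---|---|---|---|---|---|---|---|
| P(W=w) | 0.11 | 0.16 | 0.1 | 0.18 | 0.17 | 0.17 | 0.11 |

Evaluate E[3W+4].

22.27

E[3W+4] = Σ (3w+4)·P(W=w)
 = 13·0.11 + 16·0.16 + 19·0.1 + 22·0.18 + 25·0.17 + 28·0.17 + 31·0.11
 = 1.43 + 2.56 + 1.9 + 3.96 + 4.25 + 4.76 + 3.41
 = 22.27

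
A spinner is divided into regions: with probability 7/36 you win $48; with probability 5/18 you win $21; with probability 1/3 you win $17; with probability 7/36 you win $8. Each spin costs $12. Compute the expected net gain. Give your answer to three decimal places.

10.389

E[payout] = 48·7/36 + 21·5/18 + 17·1/3 + 8·7/36
 = 28/3 + 35/6 + 17/3 + 14/9
 = 403/18
Net = 403/18 - 12 = 187/18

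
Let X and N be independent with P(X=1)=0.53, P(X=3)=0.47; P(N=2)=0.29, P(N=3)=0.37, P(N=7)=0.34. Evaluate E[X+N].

E[X+N] = Σ_x Σ_n (x+n) · P(X=x)P(N=n)
 = 3·0.1537 + 4·0.1961 + 8·0.1802 + 5·0.1363 + 6·0.1739 + 10·0.1598
 = 0.4611 + 0.7844 + 1.4416 + 0.6815 + 1.0434 + 1.598
 = 6.01

6.01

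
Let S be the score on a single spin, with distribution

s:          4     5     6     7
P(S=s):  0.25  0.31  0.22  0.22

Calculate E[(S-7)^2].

3.71

E[(S-7)^2] = Σ (s-7)^2·P(S=s)
 = 9·0.25 + 4·0.31 + 1·0.22 + 0·0.22
 = 2.25 + 1.24 + 0.22 + 0
 = 3.71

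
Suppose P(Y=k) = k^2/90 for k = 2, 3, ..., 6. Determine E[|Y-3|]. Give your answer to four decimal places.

E[|Y-3|] = Σ |y-3|·P(Y=y)
 = 1·2/45 + 0·1/10 + 1·8/45 + 2·5/18 + 3·2/5
 = 2/45 + 0 + 8/45 + 5/9 + 6/5
 = 89/45

1.9778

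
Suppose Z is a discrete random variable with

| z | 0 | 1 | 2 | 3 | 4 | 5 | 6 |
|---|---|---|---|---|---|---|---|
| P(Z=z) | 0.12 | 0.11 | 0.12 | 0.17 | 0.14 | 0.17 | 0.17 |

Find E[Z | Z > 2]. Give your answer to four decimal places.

P(Z > 2) = 0.17 + 0.14 + 0.17 + 0.17 = 0.65.
E[Z | Z > 2] = [3·0.17 + 4·0.14 + 5·0.17 + 6·0.17] / 0.65
 = 2.94 / 0.65
 = 294/65

4.5231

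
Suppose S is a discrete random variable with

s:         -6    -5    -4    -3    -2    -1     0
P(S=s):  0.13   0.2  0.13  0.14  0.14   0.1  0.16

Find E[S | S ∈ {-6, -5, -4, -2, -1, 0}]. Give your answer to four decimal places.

-3.1163

P(S ∈ {-6, -5, -4, -2, -1, 0}) = 0.13 + 0.2 + 0.13 + 0.14 + 0.1 + 0.16 = 0.86.
E[S | S ∈ {-6, -5, -4, -2, -1, 0}] = [(-6)·0.13 + (-5)·0.2 + (-4)·0.13 + (-2)·0.14 + (-1)·0.1 + 0·0.16] / 0.86
 = -2.68 / 0.86
 = -134/43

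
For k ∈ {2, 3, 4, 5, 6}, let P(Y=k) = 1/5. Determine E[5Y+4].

24

E[5Y+4] = Σ (5y+4)·P(Y=y)
 = 14·1/5 + 19·1/5 + 24·1/5 + 29·1/5 + 34·1/5
 = 14/5 + 19/5 + 24/5 + 29/5 + 34/5
 = 24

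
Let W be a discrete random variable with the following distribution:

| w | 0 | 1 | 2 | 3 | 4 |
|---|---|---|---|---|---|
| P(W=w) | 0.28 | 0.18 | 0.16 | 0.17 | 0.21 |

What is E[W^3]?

19.49

E[W^3] = Σ w^3·P(W=w)
 = 0·0.28 + 1·0.18 + 8·0.16 + 27·0.17 + 64·0.21
 = 0 + 0.18 + 1.28 + 4.59 + 13.44
 = 19.49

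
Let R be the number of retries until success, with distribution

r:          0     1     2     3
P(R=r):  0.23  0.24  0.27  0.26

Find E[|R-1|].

1.02

E[|R-1|] = Σ |r-1|·P(R=r)
 = 1·0.23 + 0·0.24 + 1·0.27 + 2·0.26
 = 0.23 + 0 + 0.27 + 0.52
 = 1.02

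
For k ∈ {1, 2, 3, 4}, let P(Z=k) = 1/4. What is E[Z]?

E[Z] = Σ z·P(Z=z)
 = 1·1/4 + 2·1/4 + 3·1/4 + 4·1/4
 = 1/4 + 1/2 + 3/4 + 1
 = 5/2

2.5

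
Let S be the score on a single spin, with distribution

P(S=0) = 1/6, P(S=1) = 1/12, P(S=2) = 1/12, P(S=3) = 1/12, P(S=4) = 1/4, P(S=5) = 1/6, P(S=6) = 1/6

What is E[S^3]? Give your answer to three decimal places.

75.833

E[S^3] = Σ s^3·P(S=s)
 = 0·1/6 + 1·1/12 + 8·1/12 + 27·1/12 + 64·1/4 + 125·1/6 + 216·1/6
 = 0 + 1/12 + 2/3 + 9/4 + 16 + 125/6 + 36
 = 455/6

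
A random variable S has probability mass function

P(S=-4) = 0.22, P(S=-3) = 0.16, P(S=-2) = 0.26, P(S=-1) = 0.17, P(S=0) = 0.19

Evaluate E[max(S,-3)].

E[max(S,-3)] = Σ max(s,-3)·P(S=s)
 = (-3)·0.22 + (-3)·0.16 + (-2)·0.26 + (-1)·0.17 + 0·0.19
 = (-0.66) + (-0.48) + (-0.52) + (-0.17) + 0
 = -1.83

-1.83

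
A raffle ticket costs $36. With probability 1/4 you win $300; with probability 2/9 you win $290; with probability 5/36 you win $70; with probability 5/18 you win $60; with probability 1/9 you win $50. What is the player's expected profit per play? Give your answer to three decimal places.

E[payout] = 300·1/4 + 290·2/9 + 70·5/36 + 60·5/18 + 50·1/9
 = 75 + 580/9 + 175/18 + 50/3 + 50/9
 = 3085/18
Net = 3085/18 - 36 = 2437/18

135.389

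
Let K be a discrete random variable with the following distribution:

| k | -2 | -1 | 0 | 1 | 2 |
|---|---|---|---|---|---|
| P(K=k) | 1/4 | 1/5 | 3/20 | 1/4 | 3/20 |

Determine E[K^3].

-0.75

E[K^3] = Σ k^3·P(K=k)
 = (-8)·1/4 + (-1)·1/5 + 0·3/20 + 1·1/4 + 8·3/20
 = (-2) + (-1/5) + 0 + 1/4 + 6/5
 = -3/4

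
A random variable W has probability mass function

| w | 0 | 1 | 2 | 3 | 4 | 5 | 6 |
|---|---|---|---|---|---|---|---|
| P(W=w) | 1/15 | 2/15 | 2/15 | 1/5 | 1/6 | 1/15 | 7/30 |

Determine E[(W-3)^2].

E[(W-3)^2] = Σ (w-3)^2·P(W=w)
 = 9·1/15 + 4·2/15 + 1·2/15 + 0·1/5 + 1·1/6 + 4·1/15 + 9·7/30
 = 3/5 + 8/15 + 2/15 + 0 + 1/6 + 4/15 + 21/10
 = 19/5

3.8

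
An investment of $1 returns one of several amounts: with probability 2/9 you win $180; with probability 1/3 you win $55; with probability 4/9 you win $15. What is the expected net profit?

E[payout] = 180·2/9 + 55·1/3 + 15·4/9
 = 40 + 55/3 + 20/3
 = 65
Net = 65 - 1 = 64

64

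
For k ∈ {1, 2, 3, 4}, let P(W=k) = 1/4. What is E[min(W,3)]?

2.25

E[min(W,3)] = Σ min(w,3)·P(W=w)
 = 1·1/4 + 2·1/4 + 3·1/4 + 3·1/4
 = 1/4 + 1/2 + 3/4 + 3/4
 = 9/4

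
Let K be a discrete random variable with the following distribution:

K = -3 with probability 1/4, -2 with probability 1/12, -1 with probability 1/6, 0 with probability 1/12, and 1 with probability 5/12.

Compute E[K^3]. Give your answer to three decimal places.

E[K^3] = Σ k^3·P(K=k)
 = (-27)·1/4 + (-8)·1/12 + (-1)·1/6 + 0·1/12 + 1·5/12
 = (-27/4) + (-2/3) + (-1/6) + 0 + 5/12
 = -43/6

-7.167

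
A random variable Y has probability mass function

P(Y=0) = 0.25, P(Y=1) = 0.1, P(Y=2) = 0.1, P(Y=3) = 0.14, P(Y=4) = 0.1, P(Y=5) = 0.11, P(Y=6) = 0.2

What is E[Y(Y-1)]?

E[Y(Y-1)] = Σ y(y-1)·P(Y=y)
 = 0·0.25 + 0·0.1 + 2·0.1 + 6·0.14 + 12·0.1 + 20·0.11 + 30·0.2
 = 0 + 0 + 0.2 + 0.84 + 1.2 + 2.2 + 6
 = 10.44

10.44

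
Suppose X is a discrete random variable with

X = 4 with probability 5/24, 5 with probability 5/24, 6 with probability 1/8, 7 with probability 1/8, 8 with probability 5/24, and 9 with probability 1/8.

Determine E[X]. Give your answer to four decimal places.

6.2917

E[X] = Σ x·P(X=x)
 = 4·5/24 + 5·5/24 + 6·1/8 + 7·1/8 + 8·5/24 + 9·1/8
 = 5/6 + 25/24 + 3/4 + 7/8 + 5/3 + 9/8
 = 151/24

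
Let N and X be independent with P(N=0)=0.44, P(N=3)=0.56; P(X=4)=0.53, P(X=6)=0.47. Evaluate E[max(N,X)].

4.94

E[max(N,X)] = Σ_n Σ_x max(n,x) · P(N=n)P(X=x)
 = 4·0.2332 + 6·0.2068 + 4·0.2968 + 6·0.2632
 = 0.9328 + 1.2408 + 1.1872 + 1.5792
 = 4.94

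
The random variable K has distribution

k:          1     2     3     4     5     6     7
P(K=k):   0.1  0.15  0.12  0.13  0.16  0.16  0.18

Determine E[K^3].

E[K^3] = Σ k^3·P(K=k)
 = 1·0.1 + 8·0.15 + 27·0.12 + 64·0.13 + 125·0.16 + 216·0.16 + 343·0.18
 = 0.1 + 1.2 + 3.24 + 8.32 + 20 + 34.56 + 61.74
 = 129.16

129.16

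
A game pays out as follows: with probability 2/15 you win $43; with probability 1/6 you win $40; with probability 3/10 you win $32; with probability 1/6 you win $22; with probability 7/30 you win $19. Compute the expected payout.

30.1

E[payout] = 43·2/15 + 40·1/6 + 32·3/10 + 22·1/6 + 19·7/30
 = 86/15 + 20/3 + 48/5 + 11/3 + 133/30
 = 301/10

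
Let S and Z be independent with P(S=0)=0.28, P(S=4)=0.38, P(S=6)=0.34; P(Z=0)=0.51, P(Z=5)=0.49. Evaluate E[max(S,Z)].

E[max(S,Z)] = Σ_s Σ_z max(s,z) · P(S=s)P(Z=z)
 = 0·0.1428 + 5·0.1372 + 4·0.1938 + 5·0.1862 + 6·0.1734 + 6·0.1666
 = 0 + 0.686 + 0.7752 + 0.931 + 1.0404 + 0.9996
 = 4.4322

4.4322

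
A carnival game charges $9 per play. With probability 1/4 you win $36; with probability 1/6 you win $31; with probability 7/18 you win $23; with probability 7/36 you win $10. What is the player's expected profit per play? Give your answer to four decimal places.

E[payout] = 36·1/4 + 31·1/6 + 23·7/18 + 10·7/36
 = 9 + 31/6 + 161/18 + 35/18
 = 451/18
Net = 451/18 - 9 = 289/18

16.0556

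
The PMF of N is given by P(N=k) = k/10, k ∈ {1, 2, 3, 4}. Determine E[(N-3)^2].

E[(N-3)^2] = Σ (n-3)^2·P(N=n)
 = 4·1/10 + 1·1/5 + 0·3/10 + 1·2/5
 = 2/5 + 1/5 + 0 + 2/5
 = 1

1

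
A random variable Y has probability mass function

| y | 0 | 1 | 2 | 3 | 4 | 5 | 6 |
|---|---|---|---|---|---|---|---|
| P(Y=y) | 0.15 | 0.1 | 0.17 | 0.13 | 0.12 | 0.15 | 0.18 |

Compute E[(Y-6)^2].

12.42

E[(Y-6)^2] = Σ (y-6)^2·P(Y=y)
 = 36·0.15 + 25·0.1 + 16·0.17 + 9·0.13 + 4·0.12 + 1·0.15 + 0·0.18
 = 5.4 + 2.5 + 2.72 + 1.17 + 0.48 + 0.15 + 0
 = 12.42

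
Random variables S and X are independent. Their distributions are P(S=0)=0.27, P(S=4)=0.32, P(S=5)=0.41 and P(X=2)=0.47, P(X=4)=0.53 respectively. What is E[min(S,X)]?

E[min(S,X)] = Σ_s Σ_x min(s,x) · P(S=s)P(X=x)
 = 0·0.1269 + 0·0.1431 + 2·0.1504 + 4·0.1696 + 2·0.1927 + 4·0.2173
 = 0 + 0 + 0.3008 + 0.6784 + 0.3854 + 0.8692
 = 2.2338

2.2338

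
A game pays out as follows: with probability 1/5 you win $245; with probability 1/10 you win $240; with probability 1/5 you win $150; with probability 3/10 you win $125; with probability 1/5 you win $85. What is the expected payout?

157.5

E[payout] = 245·1/5 + 240·1/10 + 150·1/5 + 125·3/10 + 85·1/5
 = 49 + 24 + 30 + 75/2 + 17
 = 315/2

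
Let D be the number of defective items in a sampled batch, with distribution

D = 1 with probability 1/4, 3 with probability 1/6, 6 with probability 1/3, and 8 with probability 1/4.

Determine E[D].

E[D] = Σ d·P(D=d)
 = 1·1/4 + 3·1/6 + 6·1/3 + 8·1/4
 = 1/4 + 1/2 + 2 + 2
 = 19/4

4.75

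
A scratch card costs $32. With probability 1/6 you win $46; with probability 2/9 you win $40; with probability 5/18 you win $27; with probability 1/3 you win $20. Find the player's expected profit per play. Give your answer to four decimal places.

-1.2778

E[payout] = 46·1/6 + 40·2/9 + 27·5/18 + 20·1/3
 = 23/3 + 80/9 + 15/2 + 20/3
 = 553/18
Net = 553/18 - 32 = -23/18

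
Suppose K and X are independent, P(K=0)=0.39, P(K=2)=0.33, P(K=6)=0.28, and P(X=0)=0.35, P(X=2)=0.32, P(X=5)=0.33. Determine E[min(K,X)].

1.0702

E[min(K,X)] = Σ_k Σ_x min(k,x) · P(K=k)P(X=x)
 = 0·0.1365 + 0·0.1248 + 0·0.1287 + 0·0.1155 + 2·0.1056 + 2·0.1089 + 0·0.098 + 2·0.0896 + 5·0.0924
 = 0 + 0 + 0 + 0 + 0.2112 + 0.2178 + 0 + 0.1792 + 0.462
 = 1.0702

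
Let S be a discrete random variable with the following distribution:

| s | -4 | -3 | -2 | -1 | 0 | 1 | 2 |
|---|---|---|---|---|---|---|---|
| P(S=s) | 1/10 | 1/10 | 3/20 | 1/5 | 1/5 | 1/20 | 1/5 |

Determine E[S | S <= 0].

P(S <= 0) = 1/10 + 1/10 + 3/20 + 1/5 + 1/5 = 3/4.
E[S | S <= 0] = [(-4)·1/10 + (-3)·1/10 + (-2)·3/20 + (-1)·1/5 + 0·1/5] / (3/4)
 = -6/5 / (3/4)
 = -8/5

-1.6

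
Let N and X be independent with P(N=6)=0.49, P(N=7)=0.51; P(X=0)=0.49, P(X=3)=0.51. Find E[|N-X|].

4.98

E[|N-X|] = Σ_n Σ_x |n-x| · P(N=n)P(X=x)
 = 6·0.2401 + 3·0.2499 + 7·0.2499 + 4·0.2601
 = 1.4406 + 0.7497 + 1.7493 + 1.0404
 = 4.98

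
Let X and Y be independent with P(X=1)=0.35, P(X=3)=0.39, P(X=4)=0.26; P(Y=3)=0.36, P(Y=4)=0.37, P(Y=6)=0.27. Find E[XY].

E[XY] = Σ_x Σ_y xy · P(X=x)P(Y=y)
 = 3·0.126 + 4·0.1295 + 6·0.0945 + 9·0.1404 + 12·0.1443 + 18·0.1053 + 12·0.0936 + 16·0.0962 + 24·0.0702
 = 0.378 + 0.518 + 0.567 + 1.2636 + 1.7316 + 1.8954 + 1.1232 + 1.5392 + 1.6848
 = 10.7008

10.7008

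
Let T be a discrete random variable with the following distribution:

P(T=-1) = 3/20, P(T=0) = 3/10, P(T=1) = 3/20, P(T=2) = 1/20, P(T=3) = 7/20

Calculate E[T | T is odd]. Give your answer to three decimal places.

1.615

P(T is odd) = 3/20 + 3/20 + 7/20 = 13/20.
E[T | T is odd] = [(-1)·3/20 + 1·3/20 + 3·7/20] / (13/20)
 = 21/20 / (13/20)
 = 21/13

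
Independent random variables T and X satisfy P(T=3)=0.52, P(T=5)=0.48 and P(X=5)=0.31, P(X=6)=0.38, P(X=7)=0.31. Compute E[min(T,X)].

3.96

E[min(T,X)] = Σ_t Σ_x min(t,x) · P(T=t)P(X=x)
 = 3·0.1612 + 3·0.1976 + 3·0.1612 + 5·0.1488 + 5·0.1824 + 5·0.1488
 = 0.4836 + 0.5928 + 0.4836 + 0.744 + 0.912 + 0.744
 = 3.96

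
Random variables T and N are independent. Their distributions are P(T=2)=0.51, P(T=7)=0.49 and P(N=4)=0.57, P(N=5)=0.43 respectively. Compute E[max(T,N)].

E[max(T,N)] = Σ_t Σ_n max(t,n) · P(T=t)P(N=n)
 = 4·0.2907 + 5·0.2193 + 7·0.2793 + 7·0.2107
 = 1.1628 + 1.0965 + 1.9551 + 1.4749
 = 5.6893

5.6893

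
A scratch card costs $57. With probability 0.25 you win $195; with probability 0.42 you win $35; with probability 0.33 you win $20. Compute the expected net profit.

E[payout] = 195·0.25 + 35·0.42 + 20·0.33
 = 48.75 + 14.7 + 6.6
 = 70.05
Net = 70.05 - 57 = 13.05

13.05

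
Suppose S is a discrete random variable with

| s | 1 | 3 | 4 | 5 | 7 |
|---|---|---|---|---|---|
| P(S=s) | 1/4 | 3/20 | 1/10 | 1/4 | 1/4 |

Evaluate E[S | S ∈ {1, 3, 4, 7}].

3.8

P(S ∈ {1, 3, 4, 7}) = 1/4 + 3/20 + 1/10 + 1/4 = 3/4.
E[S | S ∈ {1, 3, 4, 7}] = [1·1/4 + 3·3/20 + 4·1/10 + 7·1/4] / (3/4)
 = 57/20 / (3/4)
 = 19/5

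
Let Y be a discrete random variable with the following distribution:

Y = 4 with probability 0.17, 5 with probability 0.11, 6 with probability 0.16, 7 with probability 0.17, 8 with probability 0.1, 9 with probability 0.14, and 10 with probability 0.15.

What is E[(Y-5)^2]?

7.9

E[(Y-5)^2] = Σ (y-5)^2·P(Y=y)
 = 1·0.17 + 0·0.11 + 1·0.16 + 4·0.17 + 9·0.1 + 16·0.14 + 25·0.15
 = 0.17 + 0 + 0.16 + 0.68 + 0.9 + 2.24 + 3.75
 = 7.9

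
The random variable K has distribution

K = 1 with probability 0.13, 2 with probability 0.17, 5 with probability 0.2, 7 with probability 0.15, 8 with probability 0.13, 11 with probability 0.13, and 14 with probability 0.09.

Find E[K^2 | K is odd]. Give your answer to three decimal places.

46.246

P(K is odd) = 0.13 + 0.2 + 0.15 + 0.13 = 0.61.
E[K^2 | K is odd] = [1·0.13 + 25·0.2 + 49·0.15 + 121·0.13] / 0.61
 = 28.21 / 0.61
 = 2821/61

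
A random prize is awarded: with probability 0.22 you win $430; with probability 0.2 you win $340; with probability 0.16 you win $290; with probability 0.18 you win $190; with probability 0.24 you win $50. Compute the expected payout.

E[payout] = 430·0.22 + 340·0.2 + 290·0.16 + 190·0.18 + 50·0.24
 = 94.6 + 68 + 46.4 + 34.2 + 12
 = 255.2

255.2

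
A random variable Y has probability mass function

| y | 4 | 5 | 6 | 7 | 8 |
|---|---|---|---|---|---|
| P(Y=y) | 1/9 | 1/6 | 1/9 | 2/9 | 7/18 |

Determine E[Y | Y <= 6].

P(Y <= 6) = 1/9 + 1/6 + 1/9 = 7/18.
E[Y | Y <= 6] = [4·1/9 + 5·1/6 + 6·1/9] / (7/18)
 = 35/18 / (7/18)
 = 5

5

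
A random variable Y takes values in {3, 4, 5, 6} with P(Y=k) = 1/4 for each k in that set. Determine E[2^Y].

30

E[2^Y] = Σ 2^y·P(Y=y)
 = 8·1/4 + 16·1/4 + 32·1/4 + 64·1/4
 = 2 + 4 + 8 + 16
 = 30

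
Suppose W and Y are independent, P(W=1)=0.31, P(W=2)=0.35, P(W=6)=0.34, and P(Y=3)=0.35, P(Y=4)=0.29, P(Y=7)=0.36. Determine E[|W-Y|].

E[|W-Y|] = Σ_w Σ_y |w-y| · P(W=w)P(Y=y)
 = 2·0.1085 + 3·0.0899 + 6·0.1116 + 1·0.1225 + 2·0.1015 + 5·0.126 + 3·0.119 + 2·0.0986 + 1·0.1224
 = 0.217 + 0.2697 + 0.6696 + 0.1225 + 0.203 + 0.63 + 0.357 + 0.1972 + 0.1224
 = 2.7884

2.7884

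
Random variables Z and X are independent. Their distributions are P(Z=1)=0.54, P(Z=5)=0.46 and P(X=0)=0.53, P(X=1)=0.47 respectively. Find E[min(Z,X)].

0.47

E[min(Z,X)] = Σ_z Σ_x min(z,x) · P(Z=z)P(X=x)
 = 0·0.2862 + 1·0.2538 + 0·0.2438 + 1·0.2162
 = 0 + 0.2538 + 0 + 0.2162
 = 0.47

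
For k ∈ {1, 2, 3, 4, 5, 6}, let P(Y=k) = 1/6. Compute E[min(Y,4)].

E[min(Y,4)] = Σ min(y,4)·P(Y=y)
 = 1·1/6 + 2·1/6 + 3·1/6 + 4·1/6 + 4·1/6 + 4·1/6
 = 1/6 + 1/3 + 1/2 + 2/3 + 2/3 + 2/3
 = 3

3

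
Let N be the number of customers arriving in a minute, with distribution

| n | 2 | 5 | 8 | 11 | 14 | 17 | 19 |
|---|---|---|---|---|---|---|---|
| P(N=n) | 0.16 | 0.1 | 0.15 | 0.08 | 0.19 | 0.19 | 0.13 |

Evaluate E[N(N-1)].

E[N(N-1)] = Σ n(n-1)·P(N=n)
 = 2·0.16 + 20·0.1 + 56·0.15 + 110·0.08 + 182·0.19 + 272·0.19 + 342·0.13
 = 0.32 + 2 + 8.4 + 8.8 + 34.58 + 51.68 + 44.46
 = 150.24

150.24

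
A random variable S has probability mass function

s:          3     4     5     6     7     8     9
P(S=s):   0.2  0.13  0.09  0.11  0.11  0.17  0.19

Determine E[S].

E[S] = Σ s·P(S=s)
 = 3·0.2 + 4·0.13 + 5·0.09 + 6·0.11 + 7·0.11 + 8·0.17 + 9·0.19
 = 0.6 + 0.52 + 0.45 + 0.66 + 0.77 + 1.36 + 1.71
 = 6.07

6.07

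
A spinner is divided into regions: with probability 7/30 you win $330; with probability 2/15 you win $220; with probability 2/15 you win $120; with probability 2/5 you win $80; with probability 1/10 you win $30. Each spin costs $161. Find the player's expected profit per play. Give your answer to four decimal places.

E[payout] = 330·7/30 + 220·2/15 + 120·2/15 + 80·2/5 + 30·1/10
 = 77 + 88/3 + 16 + 32 + 3
 = 472/3
Net = 472/3 - 161 = -11/3

-3.6667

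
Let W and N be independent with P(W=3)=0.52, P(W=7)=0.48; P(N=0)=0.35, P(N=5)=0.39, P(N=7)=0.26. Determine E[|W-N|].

E[|W-N|] = Σ_w Σ_n |w-n| · P(W=w)P(N=n)
 = 3·0.182 + 2·0.2028 + 4·0.1352 + 7·0.168 + 2·0.1872 + 0·0.1248
 = 0.546 + 0.4056 + 0.5408 + 1.176 + 0.3744 + 0
 = 3.0428

3.0428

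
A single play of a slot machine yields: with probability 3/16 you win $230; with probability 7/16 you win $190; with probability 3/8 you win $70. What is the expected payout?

152.5

E[payout] = 230·3/16 + 190·7/16 + 70·3/8
 = 345/8 + 665/8 + 105/4
 = 305/2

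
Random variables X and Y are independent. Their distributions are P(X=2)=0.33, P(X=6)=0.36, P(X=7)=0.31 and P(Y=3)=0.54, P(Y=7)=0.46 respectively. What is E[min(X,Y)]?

3.7372

E[min(X,Y)] = Σ_x Σ_y min(x,y) · P(X=x)P(Y=y)
 = 2·0.1782 + 2·0.1518 + 3·0.1944 + 6·0.1656 + 3·0.1674 + 7·0.1426
 = 0.3564 + 0.3036 + 0.5832 + 0.9936 + 0.5022 + 0.9982
 = 3.7372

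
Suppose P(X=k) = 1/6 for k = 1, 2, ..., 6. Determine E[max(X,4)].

E[max(X,4)] = Σ max(x,4)·P(X=x)
 = 4·1/6 + 4·1/6 + 4·1/6 + 4·1/6 + 5·1/6 + 6·1/6
 = 2/3 + 2/3 + 2/3 + 2/3 + 5/6 + 1
 = 9/2

4.5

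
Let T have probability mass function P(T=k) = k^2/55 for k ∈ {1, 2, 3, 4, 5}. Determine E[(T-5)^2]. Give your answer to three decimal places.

1.891

E[(T-5)^2] = Σ (t-5)^2·P(T=t)
 = 16·1/55 + 9·4/55 + 4·9/55 + 1·16/55 + 0·5/11
 = 16/55 + 36/55 + 36/55 + 16/55 + 0
 = 104/55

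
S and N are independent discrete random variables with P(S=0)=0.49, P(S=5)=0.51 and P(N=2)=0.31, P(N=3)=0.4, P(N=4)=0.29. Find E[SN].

7.599

E[SN] = Σ_s Σ_n sn · P(S=s)P(N=n)
 = 0·0.1519 + 0·0.196 + 0·0.1421 + 10·0.1581 + 15·0.204 + 20·0.1479
 = 0 + 0 + 0 + 1.581 + 3.06 + 2.958
 = 7.599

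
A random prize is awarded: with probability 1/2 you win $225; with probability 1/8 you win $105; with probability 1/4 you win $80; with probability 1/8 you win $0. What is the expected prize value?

E[payout] = 225·1/2 + 105·1/8 + 80·1/4 + 0·1/8
 = 225/2 + 105/8 + 20 + 0
 = 1165/8

145.625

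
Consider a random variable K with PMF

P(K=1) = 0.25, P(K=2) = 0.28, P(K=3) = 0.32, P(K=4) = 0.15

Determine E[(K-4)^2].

E[(K-4)^2] = Σ (k-4)^2·P(K=k)
 = 9·0.25 + 4·0.28 + 1·0.32 + 0·0.15
 = 2.25 + 1.12 + 0.32 + 0
 = 3.69

3.69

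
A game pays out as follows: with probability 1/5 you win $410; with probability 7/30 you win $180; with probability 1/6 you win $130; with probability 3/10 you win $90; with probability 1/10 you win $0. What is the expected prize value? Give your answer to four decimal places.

E[payout] = 410·1/5 + 180·7/30 + 130·1/6 + 90·3/10 + 0·1/10
 = 82 + 42 + 65/3 + 27 + 0
 = 518/3

172.6667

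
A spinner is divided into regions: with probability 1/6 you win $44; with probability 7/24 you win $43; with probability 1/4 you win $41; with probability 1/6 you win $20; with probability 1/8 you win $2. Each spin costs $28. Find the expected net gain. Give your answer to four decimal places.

5.7083

E[payout] = 44·1/6 + 43·7/24 + 41·1/4 + 20·1/6 + 2·1/8
 = 22/3 + 301/24 + 41/4 + 10/3 + 1/4
 = 809/24
Net = 809/24 - 28 = 137/24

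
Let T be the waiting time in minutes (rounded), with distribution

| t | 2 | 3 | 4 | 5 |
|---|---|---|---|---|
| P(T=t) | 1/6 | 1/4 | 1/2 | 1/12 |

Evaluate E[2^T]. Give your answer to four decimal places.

E[2^T] = Σ 2^t·P(T=t)
 = 4·1/6 + 8·1/4 + 16·1/2 + 32·1/12
 = 2/3 + 2 + 8 + 8/3
 = 40/3

13.3333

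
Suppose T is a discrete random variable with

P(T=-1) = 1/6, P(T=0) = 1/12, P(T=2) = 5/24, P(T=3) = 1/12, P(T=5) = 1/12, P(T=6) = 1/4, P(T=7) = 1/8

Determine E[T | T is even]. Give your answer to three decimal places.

P(T is even) = 1/12 + 5/24 + 1/4 = 13/24.
E[T | T is even] = [0·1/12 + 2·5/24 + 6·1/4] / (13/24)
 = 23/12 / (13/24)
 = 46/13

3.538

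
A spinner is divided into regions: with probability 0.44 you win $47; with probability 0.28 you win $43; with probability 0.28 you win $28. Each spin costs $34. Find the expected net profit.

6.56

E[payout] = 47·0.44 + 43·0.28 + 28·0.28
 = 20.68 + 12.04 + 7.84
 = 40.56
Net = 40.56 - 34 = 6.56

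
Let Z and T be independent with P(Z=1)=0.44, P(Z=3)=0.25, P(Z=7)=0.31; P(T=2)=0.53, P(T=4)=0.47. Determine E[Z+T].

E[Z+T] = Σ_z Σ_t (z+t) · P(Z=z)P(T=t)
 = 3·0.2332 + 5·0.2068 + 5·0.1325 + 7·0.1175 + 9·0.1643 + 11·0.1457
 = 0.6996 + 1.034 + 0.6625 + 0.8225 + 1.4787 + 1.6027
 = 6.3

6.3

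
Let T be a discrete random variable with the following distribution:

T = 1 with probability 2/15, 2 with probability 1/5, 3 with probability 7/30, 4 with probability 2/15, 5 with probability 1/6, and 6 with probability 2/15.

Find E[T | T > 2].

P(T > 2) = 7/30 + 2/15 + 1/6 + 2/15 = 2/3.
E[T | T > 2] = [3·7/30 + 4·2/15 + 5·1/6 + 6·2/15] / (2/3)
 = 43/15 / (2/3)
 = 43/10

4.3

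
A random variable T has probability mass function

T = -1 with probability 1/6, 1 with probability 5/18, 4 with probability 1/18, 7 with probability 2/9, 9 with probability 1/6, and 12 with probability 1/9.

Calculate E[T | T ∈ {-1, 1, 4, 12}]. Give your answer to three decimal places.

P(T ∈ {-1, 1, 4, 12}) = 1/6 + 5/18 + 1/18 + 1/9 = 11/18.
E[T | T ∈ {-1, 1, 4, 12}] = [(-1)·1/6 + 1·5/18 + 4·1/18 + 12·1/9] / (11/18)
 = 5/3 / (11/18)
 = 30/11

2.727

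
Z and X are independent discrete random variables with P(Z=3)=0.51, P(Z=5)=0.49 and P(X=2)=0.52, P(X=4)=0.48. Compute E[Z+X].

E[Z+X] = Σ_z Σ_x (z+x) · P(Z=z)P(X=x)
 = 5·0.2652 + 7·0.2448 + 7·0.2548 + 9·0.2352
 = 1.326 + 1.7136 + 1.7836 + 2.1168
 = 6.94

6.94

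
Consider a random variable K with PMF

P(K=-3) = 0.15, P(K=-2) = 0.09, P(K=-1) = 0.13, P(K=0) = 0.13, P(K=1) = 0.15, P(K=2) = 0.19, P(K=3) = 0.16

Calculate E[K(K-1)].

3.94

E[K(K-1)] = Σ k(k-1)·P(K=k)
 = 12·0.15 + 6·0.09 + 2·0.13 + 0·0.13 + 0·0.15 + 2·0.19 + 6·0.16
 = 1.8 + 0.54 + 0.26 + 0 + 0 + 0.38 + 0.96
 = 3.94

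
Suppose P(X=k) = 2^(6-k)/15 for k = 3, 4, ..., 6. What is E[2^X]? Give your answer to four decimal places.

E[2^X] = Σ 2^x·P(X=x)
 = 8·8/15 + 16·4/15 + 32·2/15 + 64·1/15
 = 64/15 + 64/15 + 64/15 + 64/15
 = 256/15

17.0667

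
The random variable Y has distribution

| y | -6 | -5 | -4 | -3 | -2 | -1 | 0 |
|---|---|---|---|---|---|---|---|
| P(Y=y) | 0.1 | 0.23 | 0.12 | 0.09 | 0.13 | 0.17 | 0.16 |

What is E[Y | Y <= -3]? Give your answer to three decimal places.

-4.630

P(Y <= -3) = 0.1 + 0.23 + 0.12 + 0.09 = 0.54.
E[Y | Y <= -3] = [(-6)·0.1 + (-5)·0.23 + (-4)·0.12 + (-3)·0.09] / 0.54
 = -2.5 / 0.54
 = -125/27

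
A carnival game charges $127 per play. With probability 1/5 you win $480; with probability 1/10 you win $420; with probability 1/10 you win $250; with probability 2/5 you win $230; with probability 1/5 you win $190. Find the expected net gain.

166

E[payout] = 480·1/5 + 420·1/10 + 250·1/10 + 230·2/5 + 190·1/5
 = 96 + 42 + 25 + 92 + 38
 = 293
Net = 293 - 127 = 166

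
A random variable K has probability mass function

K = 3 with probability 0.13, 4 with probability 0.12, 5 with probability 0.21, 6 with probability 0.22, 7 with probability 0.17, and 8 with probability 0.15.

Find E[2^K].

83.92

E[2^K] = Σ 2^k·P(K=k)
 = 8·0.13 + 16·0.12 + 32·0.21 + 64·0.22 + 128·0.17 + 256·0.15
 = 1.04 + 1.92 + 6.72 + 14.08 + 21.76 + 38.4
 = 83.92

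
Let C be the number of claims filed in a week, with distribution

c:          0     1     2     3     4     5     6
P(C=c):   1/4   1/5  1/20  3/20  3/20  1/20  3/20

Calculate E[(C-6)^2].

E[(C-6)^2] = Σ (c-6)^2·P(C=c)
 = 36·1/4 + 25·1/5 + 16·1/20 + 9·3/20 + 4·3/20 + 1·1/20 + 0·3/20
 = 9 + 5 + 4/5 + 27/20 + 3/5 + 1/20 + 0
 = 84/5

16.8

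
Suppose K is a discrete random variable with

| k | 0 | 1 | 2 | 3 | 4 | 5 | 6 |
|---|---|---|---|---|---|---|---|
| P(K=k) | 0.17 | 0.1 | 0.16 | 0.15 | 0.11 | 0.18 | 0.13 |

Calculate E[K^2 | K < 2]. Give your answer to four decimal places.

P(K < 2) = 0.17 + 0.1 = 0.27.
E[K^2 | K < 2] = [0·0.17 + 1·0.1] / 0.27
 = 0.1 / 0.27
 = 10/27

0.3704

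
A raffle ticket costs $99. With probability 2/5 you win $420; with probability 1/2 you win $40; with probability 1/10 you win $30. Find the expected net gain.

E[payout] = 420·2/5 + 40·1/2 + 30·1/10
 = 168 + 20 + 3
 = 191
Net = 191 - 99 = 92

92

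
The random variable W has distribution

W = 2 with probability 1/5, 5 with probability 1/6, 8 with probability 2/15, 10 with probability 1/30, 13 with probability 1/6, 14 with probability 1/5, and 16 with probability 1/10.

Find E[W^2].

E[W^2] = Σ w^2·P(W=w)
 = 4·1/5 + 25·1/6 + 64·2/15 + 100·1/30 + 169·1/6 + 196·1/5 + 256·1/10
 = 4/5 + 25/6 + 128/15 + 10/3 + 169/6 + 196/5 + 128/5
 = 549/5

109.8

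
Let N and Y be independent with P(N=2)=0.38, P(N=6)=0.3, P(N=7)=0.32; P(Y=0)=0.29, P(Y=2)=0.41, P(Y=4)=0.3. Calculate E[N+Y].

6.82

E[N+Y] = Σ_n Σ_y (n+y) · P(N=n)P(Y=y)
 = 2·0.1102 + 4·0.1558 + 6·0.114 + 6·0.087 + 8·0.123 + 10·0.09 + 7·0.0928 + 9·0.1312 + 11·0.096
 = 0.2204 + 0.6232 + 0.684 + 0.522 + 0.984 + 0.9 + 0.6496 + 1.1808 + 1.056
 = 6.82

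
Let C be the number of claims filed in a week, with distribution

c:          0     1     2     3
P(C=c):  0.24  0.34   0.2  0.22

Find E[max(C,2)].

E[max(C,2)] = Σ max(c,2)·P(C=c)
 = 2·0.24 + 2·0.34 + 2·0.2 + 3·0.22
 = 0.48 + 0.68 + 0.4 + 0.66
 = 2.22

2.22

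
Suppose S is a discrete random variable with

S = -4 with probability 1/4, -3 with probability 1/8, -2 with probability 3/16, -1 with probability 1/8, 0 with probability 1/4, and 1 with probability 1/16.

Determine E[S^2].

E[S^2] = Σ s^2·P(S=s)
 = 16·1/4 + 9·1/8 + 4·3/16 + 1·1/8 + 0·1/4 + 1·1/16
 = 4 + 9/8 + 3/4 + 1/8 + 0 + 1/16
 = 97/16

6.0625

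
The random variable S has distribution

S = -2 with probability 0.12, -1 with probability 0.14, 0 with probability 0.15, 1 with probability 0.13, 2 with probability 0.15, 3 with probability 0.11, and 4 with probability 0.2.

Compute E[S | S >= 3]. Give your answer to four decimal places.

P(S >= 3) = 0.11 + 0.2 = 0.31.
E[S | S >= 3] = [3·0.11 + 4·0.2] / 0.31
 = 1.13 / 0.31
 = 113/31

3.6452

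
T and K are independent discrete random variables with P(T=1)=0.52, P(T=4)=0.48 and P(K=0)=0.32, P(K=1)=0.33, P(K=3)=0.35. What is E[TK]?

3.3672

E[TK] = Σ_t Σ_k tk · P(T=t)P(K=k)
 = 0·0.1664 + 1·0.1716 + 3·0.182 + 0·0.1536 + 4·0.1584 + 12·0.168
 = 0 + 0.1716 + 0.546 + 0 + 0.6336 + 2.016
 = 3.3672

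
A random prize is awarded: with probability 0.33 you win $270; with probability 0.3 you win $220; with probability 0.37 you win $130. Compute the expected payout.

E[payout] = 270·0.33 + 220·0.3 + 130·0.37
 = 89.1 + 66 + 48.1
 = 203.2

203.2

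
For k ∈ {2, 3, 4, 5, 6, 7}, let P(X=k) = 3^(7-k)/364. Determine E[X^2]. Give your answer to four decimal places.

E[X^2] = Σ x^2·P(X=x)
 = 4·243/364 + 9·81/364 + 16·27/364 + 25·9/364 + 36·3/364 + 49·1/364
 = 243/91 + 729/364 + 108/91 + 225/364 + 27/91 + 7/52
 = 2515/364

6.9093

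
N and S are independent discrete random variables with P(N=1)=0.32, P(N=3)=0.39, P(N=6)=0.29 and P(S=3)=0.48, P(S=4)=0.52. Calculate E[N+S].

6.75

E[N+S] = Σ_n Σ_s (n+s) · P(N=n)P(S=s)
 = 4·0.1536 + 5·0.1664 + 6·0.1872 + 7·0.2028 + 9·0.1392 + 10·0.1508
 = 0.6144 + 0.832 + 1.1232 + 1.4196 + 1.2528 + 1.508
 = 6.75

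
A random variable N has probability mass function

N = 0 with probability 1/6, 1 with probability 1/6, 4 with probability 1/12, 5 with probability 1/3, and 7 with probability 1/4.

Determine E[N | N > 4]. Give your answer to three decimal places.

P(N > 4) = 1/3 + 1/4 = 7/12.
E[N | N > 4] = [5·1/3 + 7·1/4] / (7/12)
 = 41/12 / (7/12)
 = 41/7

5.857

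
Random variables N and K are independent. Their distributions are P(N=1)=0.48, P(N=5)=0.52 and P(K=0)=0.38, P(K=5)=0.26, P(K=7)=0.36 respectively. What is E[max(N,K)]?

4.9904

E[max(N,K)] = Σ_n Σ_k max(n,k) · P(N=n)P(K=k)
 = 1·0.1824 + 5·0.1248 + 7·0.1728 + 5·0.1976 + 5·0.1352 + 7·0.1872
 = 0.1824 + 0.624 + 1.2096 + 0.988 + 0.676 + 1.3104
 = 4.9904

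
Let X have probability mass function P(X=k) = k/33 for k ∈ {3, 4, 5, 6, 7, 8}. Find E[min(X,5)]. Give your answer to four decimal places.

4.6970

E[min(X,5)] = Σ min(x,5)·P(X=x)
 = 3·1/11 + 4·4/33 + 5·5/33 + 5·2/11 + 5·7/33 + 5·8/33
 = 3/11 + 16/33 + 25/33 + 10/11 + 35/33 + 40/33
 = 155/33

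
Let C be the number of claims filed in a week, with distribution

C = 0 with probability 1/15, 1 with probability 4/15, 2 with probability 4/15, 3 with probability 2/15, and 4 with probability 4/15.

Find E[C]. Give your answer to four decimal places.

E[C] = Σ c·P(C=c)
 = 0·1/15 + 1·4/15 + 2·4/15 + 3·2/15 + 4·4/15
 = 0 + 4/15 + 8/15 + 2/5 + 16/15
 = 34/15

2.2667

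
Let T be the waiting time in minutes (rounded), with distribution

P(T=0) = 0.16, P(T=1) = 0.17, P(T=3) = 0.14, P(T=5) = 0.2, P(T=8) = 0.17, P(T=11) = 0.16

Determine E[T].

4.71

E[T] = Σ t·P(T=t)
 = 0·0.16 + 1·0.17 + 3·0.14 + 5·0.2 + 8·0.17 + 11·0.16
 = 0 + 0.17 + 0.42 + 1 + 1.36 + 1.76
 = 4.71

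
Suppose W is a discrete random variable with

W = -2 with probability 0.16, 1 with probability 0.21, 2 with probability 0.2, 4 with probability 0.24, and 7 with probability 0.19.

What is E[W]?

2.58

E[W] = Σ w·P(W=w)
 = (-2)·0.16 + 1·0.21 + 2·0.2 + 4·0.24 + 7·0.19
 = (-0.32) + 0.21 + 0.4 + 0.96 + 1.33
 = 2.58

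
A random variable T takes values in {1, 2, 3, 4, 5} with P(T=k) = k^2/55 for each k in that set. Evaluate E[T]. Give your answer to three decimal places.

E[T] = Σ t·P(T=t)
 = 1·1/55 + 2·4/55 + 3·9/55 + 4·16/55 + 5·5/11
 = 1/55 + 8/55 + 27/55 + 64/55 + 25/11
 = 45/11

4.091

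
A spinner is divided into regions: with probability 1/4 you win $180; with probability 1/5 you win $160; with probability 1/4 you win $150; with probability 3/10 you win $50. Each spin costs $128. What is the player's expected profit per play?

1.5

E[payout] = 180·1/4 + 160·1/5 + 150·1/4 + 50·3/10
 = 45 + 32 + 75/2 + 15
 = 259/2
Net = 259/2 - 128 = 3/2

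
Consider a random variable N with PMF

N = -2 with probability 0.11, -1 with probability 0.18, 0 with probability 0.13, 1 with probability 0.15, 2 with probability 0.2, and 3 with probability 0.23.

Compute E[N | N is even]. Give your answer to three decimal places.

0.409

P(N is even) = 0.11 + 0.13 + 0.2 = 0.44.
E[N | N is even] = [(-2)·0.11 + 0·0.13 + 2·0.2] / 0.44
 = 0.18 / 0.44
 = 9/22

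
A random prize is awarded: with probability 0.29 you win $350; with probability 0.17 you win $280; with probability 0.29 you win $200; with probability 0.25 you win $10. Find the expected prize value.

209.6

E[payout] = 350·0.29 + 280·0.17 + 200·0.29 + 10·0.25
 = 101.5 + 47.6 + 58 + 2.5
 = 209.6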